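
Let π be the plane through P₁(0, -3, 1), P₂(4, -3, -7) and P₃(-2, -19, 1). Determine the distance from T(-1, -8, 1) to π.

1/3

P₁P₂ = (4, 0, -8) and P₁P₃ = (-2, -16, 0), so a normal is n = P₁P₂ × P₁P₃ = (-128, 16, -64).
Then n·(-1, -8, 1) - (-112) = 48.
|n| = √(16384 + 256 + 4096) = 144, so the distance is |48|/144 = 1/3.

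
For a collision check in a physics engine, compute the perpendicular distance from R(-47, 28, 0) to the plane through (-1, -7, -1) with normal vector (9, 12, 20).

The plane has equation n·(r − (-1, -7, -1)) = 0, i.e. n·r = -113.
d = |9·(-47) + 12·28 + 20·0 − (-113)| / √(81 + 144 + 400) = |26| / 25 = 26/25.

26/25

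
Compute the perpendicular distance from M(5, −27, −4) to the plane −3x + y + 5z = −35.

27/√35

Normal vector n = (−3, 1, 5), and n·(5, −27, −4) − (−35) = −27.
|n| = √(9 + 1 + 25) = √35, so the distance is |-27|/√35 = 27√35/35.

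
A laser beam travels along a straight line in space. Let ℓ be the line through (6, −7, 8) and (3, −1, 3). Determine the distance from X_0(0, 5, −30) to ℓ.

6√14

A direction vector is d = (−3, 6, −5).
AP = (−6, 12, −38); AP·d = 280, |AP|² = 1624, |d|² = 70.
distance² = |AP|² − (AP·d)²/|d|² = 1624 − 78400/70 = 504, so the distance is 6√14.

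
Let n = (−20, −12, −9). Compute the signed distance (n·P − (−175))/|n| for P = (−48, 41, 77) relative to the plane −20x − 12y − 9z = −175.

n·P − (-175) = -50.
|n| = 25, so the signed distance is -50/25 = -2.

-2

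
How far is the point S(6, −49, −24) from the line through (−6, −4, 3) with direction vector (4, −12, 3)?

Direction vector d = (4, −12, 3).
AP = (12, −45, −27); AP·d = 507, |AP|² = 2898, |d|² = 169.
distance² = |AP|² − (AP·d)²/|d|² = 2898 − 257049/169 = 1377, so the distance is 9√17.

9√17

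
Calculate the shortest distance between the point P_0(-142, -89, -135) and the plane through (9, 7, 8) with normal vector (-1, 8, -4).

The plane has equation n·(r − (9, 7, 8)) = 0, i.e. n·r = 15.
Then n·(-142, -89, -135) - 15 = -45.
|n| = √(1 + 64 + 16) = 9, so the distance is |-45|/9 = 5.

5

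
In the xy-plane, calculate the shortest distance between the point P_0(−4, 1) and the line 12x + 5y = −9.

34/13

The normal to the line is n = (12, 5) with |n| = 13.
|n·P_0 − (-9)| = |-43 − (-9)| = 34, so the distance is 34/13.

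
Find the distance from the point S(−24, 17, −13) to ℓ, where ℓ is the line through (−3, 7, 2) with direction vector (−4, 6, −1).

17

Direction vector d = (−4, 6, −1).
AP = (−21, 10, −15), and AP × d = (80, 39, −86).
|AP × d|² = 15317 and |d|² = 53, so the distance is √(15317/53) = √289 = 17.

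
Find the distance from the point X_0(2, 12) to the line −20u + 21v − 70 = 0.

142/29

d = |(-20)·2 + 21·12 − 70| / √(400 + 441) = |142|/29 = 142/29.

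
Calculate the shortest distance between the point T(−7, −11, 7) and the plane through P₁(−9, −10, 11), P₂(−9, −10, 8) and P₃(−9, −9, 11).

2

P₁P₂ = (0, 0, −3) and P₁P₃ = (0, 1, 0), so a normal is n = P₁P₂ × P₁P₃ = (3, 0, 0).
n = (3, 0, 0); n·P − (-27) = 6; |n| = 3; distance = 6/3 = 2.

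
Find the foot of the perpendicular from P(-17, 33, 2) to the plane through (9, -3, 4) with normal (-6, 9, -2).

The perpendicular from P has direction n = (-6, 9, -2): r = (-17, 33, 2) + μ(-6, 9, -2).
Substitute into the plane: n·(P + μn) = -89 gives 395 + 121μ = -89, so μ = -4.
Foot = (-17, 33, 2) + (-4)·(-6, 9, -2) = (7, -3, 10).

(7, -3, 10)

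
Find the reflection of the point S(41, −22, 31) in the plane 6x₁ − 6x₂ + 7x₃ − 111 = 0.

(-7, 26, -25)

With n = (6, −6, 7), the signed offset is (n·S − 111)/|n|² = 484/121 = 4.
S' = S − 2t·n = (41, −22, 31) − 8·(6, −6, 7) = (−7, 26, −25).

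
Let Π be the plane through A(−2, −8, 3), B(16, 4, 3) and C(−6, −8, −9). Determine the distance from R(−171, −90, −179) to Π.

8

AB = (18, 12, 0) and AC = (−4, 0, −12), so a normal is n = AB × AC = (−144, 216, 48).
Then n·(−171, −90, −179) − (−1296) = −2112.
|n| = √(20736 + 46656 + 2304) = 264, so the distance is |-2112|/264 = 8.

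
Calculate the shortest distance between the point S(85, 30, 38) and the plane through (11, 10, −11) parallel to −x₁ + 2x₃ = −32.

24/√5

Parallel planes share the normal n = (−1, 0, 2); since (11, 10, −11) lies on the plane, its equation is −x₁ + 2x₃ = -33.
Then n·(85, 30, 38) − (−33) = 24.
|n| = √(1 + 0 + 4) = √5, so the distance is |24|/√5 = 24/√5.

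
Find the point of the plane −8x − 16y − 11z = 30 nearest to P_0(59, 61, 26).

n = (−8, −16, −11), |n|² = 441, and n·P_0 − 30 = -1764.
t = -1764/441 = -4, so the foot is P_0 − t·n = (59, 61, 26) − (-4)·(−8, −16, −11) = (27, −3, −18).

(27, -3, -18)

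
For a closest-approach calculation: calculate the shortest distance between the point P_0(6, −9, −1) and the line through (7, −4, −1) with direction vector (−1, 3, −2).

Direction vector d = (−1, 3, −2).
AP = (−1, −5, 0), and AP × d = (10, −2, −8).
|AP × d|² = 168 and |d|² = 14, so the distance is √(168/14) = √12 = 2√3.

2√3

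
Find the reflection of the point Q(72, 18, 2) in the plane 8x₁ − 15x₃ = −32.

(40, 18, 62)

With n = (8, 0, −15), the signed offset is (n·Q − (-32))/|n|² = 578/289 = 2.
Q' = Q − 2t·n = (72, 18, 2) − 4·(8, 0, −15) = (40, 18, 62).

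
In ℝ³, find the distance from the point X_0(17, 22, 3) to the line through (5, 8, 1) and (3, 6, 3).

2√38

A direction vector is d = (-2, -2, 2).
AP = (12, 14, 2); AP·d = -48, |AP|² = 344, |d|² = 12.
distance² = |AP|² − (AP·d)²/|d|² = 344 − 2304/12 = 152, so the distance is 2√38.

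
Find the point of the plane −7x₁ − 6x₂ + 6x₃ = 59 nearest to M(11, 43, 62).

(107/11, 461/11, 694/11)

n = (−7, −6, 6), |n|² = 121, and n·M − 59 = -22.
t = -22/121 = -2/11, so the foot is M − t·n = (11, 43, 62) − (-2/11)·(−7, −6, 6) = (107/11, 461/11, 694/11).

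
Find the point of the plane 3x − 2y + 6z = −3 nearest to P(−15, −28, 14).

n = (3, −2, 6), |n|² = 49, and n·P − (-3) = 98.
t = 98/49 = 2, so the foot is P − t·n = (−15, −28, 14) − 2·(3, −2, 6) = (−21, −24, 2).

(-21, -24, 2)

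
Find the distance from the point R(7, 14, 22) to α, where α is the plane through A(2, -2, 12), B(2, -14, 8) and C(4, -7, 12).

3/√65

AB = (0, -12, -4) and AC = (2, -5, 0), so a normal is n = AB × AC = (-20, -8, 24).
Then n·(7, 14, 22) - 264 = 12.
|n| = √(400 + 64 + 576) = 4√65, so the distance is |12|/(4√65) = 3√65/65.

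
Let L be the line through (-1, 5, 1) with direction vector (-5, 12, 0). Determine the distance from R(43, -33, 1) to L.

Direction vector d = (-5, 12, 0).
AP = (44, -38, 0); AP·d = -676, |AP|² = 3380, |d|² = 169.
distance² = |AP|² − (AP·d)²/|d|² = 3380 − 456976/169 = 676, so the distance is 26.

26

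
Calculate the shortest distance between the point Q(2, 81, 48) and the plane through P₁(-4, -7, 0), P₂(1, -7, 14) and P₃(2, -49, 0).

P₁P₂ = (5, 0, 14) and P₁P₃ = (6, -42, 0), so a normal is n = P₁P₂ × P₁P₃ = (588, 84, -210).
Then n·(2, 81, 48) - (-2940) = 840.
|n| = √(345744 + 7056 + 44100) = 630, so the distance is |840|/630 = 4/3.

4/3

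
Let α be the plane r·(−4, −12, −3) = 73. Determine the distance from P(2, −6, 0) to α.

n = (−4, −12, −3); n·P − 73 = -9; |n| = 13; distance = 9/13.

9/13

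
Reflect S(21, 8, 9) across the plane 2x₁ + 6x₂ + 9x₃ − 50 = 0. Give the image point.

(17, -4, -9)

n = (2, 6, 9), |n|² = 121, n·S − 50 = 121, so t = 121/121 = 1.
Foot F = S − 1·n = (19, 2, 0); the reflection is 2F − S = (17, −4, −9).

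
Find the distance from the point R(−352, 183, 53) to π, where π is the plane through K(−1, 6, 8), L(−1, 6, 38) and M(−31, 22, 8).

KL = (0, 0, 30) and KM = (−30, 16, 0), so a normal is n = KL × KM = (−480, −900, 0).
d = |(-480)·(-352) + (-900)·183 − (-4920)| / √(230400 + 810000 + 0) = |9180| / 1020 = 9.

9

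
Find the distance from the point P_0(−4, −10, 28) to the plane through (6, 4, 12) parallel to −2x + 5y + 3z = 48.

2/√38

Parallel planes share the normal n = (−2, 5, 3); since (6, 4, 12) lies on the plane, its equation is −2x + 5y + 3z = 44.
Then n·(−4, −10, 28) − 44 = −2.
|n| = √(4 + 25 + 9) = √38, so the distance is |-2|/√38 = 2/√38.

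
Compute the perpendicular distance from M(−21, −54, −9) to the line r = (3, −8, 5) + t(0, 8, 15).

2√433

Direction vector d = (0, 8, 15).
AP = (−24, −46, −14), and AP × d = (−578, 360, −192).
|AP × d|² = 500548 and |d|² = 289, so the distance is √(500548/289) = √1732 = 2√433.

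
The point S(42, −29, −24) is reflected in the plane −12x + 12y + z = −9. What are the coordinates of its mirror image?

With n = (−12, 12, 1), the signed offset is (n·S − (-9))/|n|² = -867/289 = -3.
S' = S − 2t·n = (42, −29, −24) − (-6)·(−12, 12, 1) = (−30, 43, −18).

(-30, 43, -18)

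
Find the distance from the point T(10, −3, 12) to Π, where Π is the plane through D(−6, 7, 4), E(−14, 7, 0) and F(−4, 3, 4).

DE = (−8, 0, −4) and DF = (2, −4, 0), so a normal is n = DE × DF = (−16, −8, 32).
Then n·(10, −3, 12) − 168 = 80.
|n| = √(256 + 64 + 1024) = 8√21, so the distance is |80|/(8√21) = 10√21/21.

10√21/21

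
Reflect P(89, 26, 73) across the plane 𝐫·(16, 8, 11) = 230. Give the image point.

With n = (16, 8, 11), the signed offset is (n·P − 230)/|n|² = 2205/441 = 5.
P' = P − 2t·n = (89, 26, 73) − 10·(16, 8, 11) = (−71, −54, −37).

(-71, -54, -37)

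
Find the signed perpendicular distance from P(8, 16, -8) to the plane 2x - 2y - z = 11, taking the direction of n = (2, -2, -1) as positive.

-19/3

n·P − 11 = -19.
|n| = 3, so the signed distance is -19/3.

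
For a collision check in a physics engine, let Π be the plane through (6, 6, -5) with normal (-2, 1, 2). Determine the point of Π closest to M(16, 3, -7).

The perpendicular from M has direction n = (-2, 1, 2): r = (16, 3, -7) + λ(-2, 1, 2).
Substitute into the plane: n·(M + λn) = -16 gives -43 + 9λ = -16, so λ = 3.
Foot = (16, 3, -7) + 3·(-2, 1, 2) = (10, 6, -1).

(10, 6, -1)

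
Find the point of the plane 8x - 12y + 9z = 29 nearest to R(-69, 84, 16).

(-29, 24, 61)

The perpendicular from R has direction n = (8, -12, 9): r = (-69, 84, 16) + t(8, -12, 9).
Substitute into the plane: n·(R + tn) = 29 gives -1416 + 289t = 29, so t = 5.
Foot = (-69, 84, 16) + 5·(8, -12, 9) = (-29, 24, 61).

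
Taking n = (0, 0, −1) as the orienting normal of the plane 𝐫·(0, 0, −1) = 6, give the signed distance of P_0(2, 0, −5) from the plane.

-1

n·P_0 − 6 = -1.
|n| = 1, so the signed distance is -1/1 = -1.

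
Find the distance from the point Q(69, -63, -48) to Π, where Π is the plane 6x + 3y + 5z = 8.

23√70/70

d = |6·69 + 3·(-63) + 5·(-48) − 8| / √(36 + 9 + 25) = |-23| / √70 = 23/√70.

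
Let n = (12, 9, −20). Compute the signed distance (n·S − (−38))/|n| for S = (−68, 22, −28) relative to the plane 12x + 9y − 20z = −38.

n·S − (-38) = -20.
|n| = 25, so the signed distance is -20/25 = -4/5.

-4/5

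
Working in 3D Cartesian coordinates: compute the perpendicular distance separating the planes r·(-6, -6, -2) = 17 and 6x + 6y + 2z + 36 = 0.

√19/2

Divide the second equation by -1 to match normals: -6x - 6y - 2z = 36.
Both planes have normal n = (-6, -6, -2), |n| = 2√19. Any point on the first plane is at distance |36 − 17|/|n| = 19/(2√19) = √19/2 from the second.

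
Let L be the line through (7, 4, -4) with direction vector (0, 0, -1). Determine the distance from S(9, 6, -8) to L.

2√2

Direction vector d = (0, 0, -1).
AP = (2, 2, -4); AP·d = 4, |AP|² = 24, |d|² = 1.
distance² = |AP|² − (AP·d)²/|d|² = 24 − 16/1 = 8, so the distance is 2√2.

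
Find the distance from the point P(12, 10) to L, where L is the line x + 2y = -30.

The normal to the line is n = (1, 2) with |n| = √5.
|n·P − (-30)| = |32 − (-30)| = 62, so the distance is 62/√5.

62/√5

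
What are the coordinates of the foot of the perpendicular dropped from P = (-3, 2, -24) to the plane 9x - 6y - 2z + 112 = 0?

(-12, 8, -22)

n = (9, -6, -2), |n|² = 121, and n·P − (-112) = 121.
t = 121/121 = 1, so the foot is P − t·n = (-3, 2, -24) − 1·(9, -6, -2) = (-12, 8, -22).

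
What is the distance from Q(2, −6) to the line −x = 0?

2

The normal to the line is n = (−1, 0) with |n| = 1.
|n·Q − 0| = |-2 − 0| = 2, so the distance is 2/1 = 2.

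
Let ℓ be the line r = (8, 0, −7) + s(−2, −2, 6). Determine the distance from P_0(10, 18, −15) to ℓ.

Direction vector d = (−2, −2, 6).
AP = (2, 18, −8); AP·d = -88, |AP|² = 392, |d|² = 44.
distance² = |AP|² − (AP·d)²/|d|² = 392 − 7744/44 = 216, so the distance is 6√6.

6√6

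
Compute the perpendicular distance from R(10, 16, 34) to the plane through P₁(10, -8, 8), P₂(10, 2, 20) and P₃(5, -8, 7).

7√62/31

P₁P₂ = (0, 10, 12) and P₁P₃ = (-5, 0, -1), so a normal is n = P₁P₂ × P₁P₃ = (-10, -60, 50).
d = |(-10)·10 + (-60)·16 + 50·34 − 780| / √(100 + 3600 + 2500) = |-140| / (10√62) = 7√62/31.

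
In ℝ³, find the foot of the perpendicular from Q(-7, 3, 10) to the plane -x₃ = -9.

(-7, 3, 9)

The perpendicular from Q has direction n = (0, 0, -1): r = (-7, 3, 10) + λ(0, 0, -1).
Substitute into the plane: n·(Q + λn) = -9 gives -10 + 1λ = -9, so λ = 1.
Foot = (-7, 3, 10) + 1·(0, 0, -1) = (-7, 3, 9).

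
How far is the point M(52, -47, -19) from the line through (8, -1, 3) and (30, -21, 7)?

6√26

A direction vector is d = (22, -20, 4).
AP = (44, -46, -22), and AP × d = (-624, -660, 132).
|AP × d|² = 842400 and |d|² = 900, so the distance is √(842400/900) = √936 = 6√26.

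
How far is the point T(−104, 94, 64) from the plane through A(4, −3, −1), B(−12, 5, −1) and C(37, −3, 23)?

9/7

AB = (−16, 8, 0) and AC = (33, 0, 24), so a normal is n = AB × AC = (192, 384, −264).
n = (192, 384, −264); n·P − (-120) = -648; |n| = 504; distance = 648/504 = 9/7.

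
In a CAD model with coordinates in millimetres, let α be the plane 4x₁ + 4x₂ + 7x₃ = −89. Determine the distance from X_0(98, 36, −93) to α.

Normal vector n = (4, 4, 7), and n·(98, 36, −93) − (−89) = −26.
|n| = √(16 + 16 + 49) = 9, so the distance is |-26|/9 = 26/9.

26/9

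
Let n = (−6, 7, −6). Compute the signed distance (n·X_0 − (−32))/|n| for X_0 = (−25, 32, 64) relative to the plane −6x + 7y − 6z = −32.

n·X_0 − (-32) = 22.
|n| = 11, so the signed distance is 22/11 = 2.

2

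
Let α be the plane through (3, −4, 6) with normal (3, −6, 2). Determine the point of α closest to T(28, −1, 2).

(25, 5, 0)

The perpendicular from T has direction n = (3, −6, 2): r = (28, −1, 2) + μ(3, −6, 2).
Substitute into the plane: n·(T + μn) = 45 gives 94 + 49μ = 45, so μ = -1.
Foot = (28, −1, 2) + (-1)·(3, −6, 2) = (25, 5, 0).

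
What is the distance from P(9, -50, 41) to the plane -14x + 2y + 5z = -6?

Normal vector n = (-14, 2, 5), and n·(9, -50, 41) - (-6) = -15.
|n| = √(196 + 4 + 25) = 15, so the distance is |-15|/15 = 1.

1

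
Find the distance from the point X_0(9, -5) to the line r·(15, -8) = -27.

202/17

d = |15·9 + (-8)·(-5) − (-27)| / √(225 + 64) = |202|/17 = 202/17.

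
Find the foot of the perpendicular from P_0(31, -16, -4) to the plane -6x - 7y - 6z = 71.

(25, -23, -10)

n = (-6, -7, -6), |n|² = 121, and n·P_0 − 71 = -121.
t = -121/121 = -1, so the foot is P_0 − t·n = (31, -16, -4) − (-1)·(-6, -7, -6) = (25, -23, -10).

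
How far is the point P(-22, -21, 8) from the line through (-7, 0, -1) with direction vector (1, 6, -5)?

3√21

Direction vector d = (1, 6, -5).
AP = (-15, -21, 9); AP·d = -186, |AP|² = 747, |d|² = 62.
distance² = |AP|² − (AP·d)²/|d|² = 747 − 34596/62 = 189, so the distance is 3√21.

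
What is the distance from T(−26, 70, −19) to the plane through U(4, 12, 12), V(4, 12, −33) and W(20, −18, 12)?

UV = (0, 0, −45) and UW = (16, −30, 0), so a normal is n = UV × UW = (−1350, −720, 0).
Then n·(−26, 70, −19) − (−14040) = −1260.
|n| = √(1822500 + 518400 + 0) = 1530, so the distance is |-1260|/1530 = 14/17.

14/17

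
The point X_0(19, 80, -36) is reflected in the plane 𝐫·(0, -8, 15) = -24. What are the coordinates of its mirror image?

(19, 16, 84)

n = (0, -8, 15), |n|² = 289, n·X_0 − (-24) = -1156, so t = -1156/289 = -4.
Foot F = X_0 − (-4)·n = (19, 48, 24); the reflection is 2F − X_0 = (19, 16, 84).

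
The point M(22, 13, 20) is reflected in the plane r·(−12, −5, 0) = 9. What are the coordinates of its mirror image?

With n = (−12, −5, 0), the signed offset is (n·M − 9)/|n|² = -338/169 = -2.
M' = M − 2t·n = (22, 13, 20) − (-4)·(−12, −5, 0) = (−26, −7, 20).

(-26, -7, 20)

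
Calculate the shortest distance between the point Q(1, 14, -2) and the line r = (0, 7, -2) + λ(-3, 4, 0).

5

Direction vector d = (-3, 4, 0).
AP = (1, 7, 0); AP·d = 25, |AP|² = 50, |d|² = 25.
distance² = |AP|² − (AP·d)²/|d|² = 50 − 625/25 = 25, so the distance is 5.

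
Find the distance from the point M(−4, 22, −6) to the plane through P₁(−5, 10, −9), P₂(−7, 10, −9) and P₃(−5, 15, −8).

P₁P₂ = (−2, 0, 0) and P₁P₃ = (0, 5, 1), so a normal is n = P₁P₂ × P₁P₃ = (0, 2, −10).
Then n·(−4, 22, −6) − 110 = −6.
|n| = √(0 + 4 + 100) = 2√26, so the distance is |-6|/(2√26) = 3/√26.

3√26/26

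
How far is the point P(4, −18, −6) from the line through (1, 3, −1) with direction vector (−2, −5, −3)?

√133

Direction vector d = (−2, −5, −3).
AP = (3, −21, −5), and AP × d = (38, 19, −57).
|AP × d|² = 5054 and |d|² = 38, so the distance is √(5054/38) = √133.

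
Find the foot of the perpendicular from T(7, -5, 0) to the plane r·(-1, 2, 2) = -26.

n = (-1, 2, 2), |n|² = 9, and n·T − (-26) = 9.
t = 9/9 = 1, so the foot is T − t·n = (7, -5, 0) − 1·(-1, 2, 2) = (8, -7, -2).

(8, -7, -2)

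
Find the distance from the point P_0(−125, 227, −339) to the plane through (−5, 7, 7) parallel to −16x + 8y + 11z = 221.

6

Parallel planes share the normal n = (−16, 8, 11); since (−5, 7, 7) lies on the plane, its equation is −16x + 8y + 11z = 213.
Then n·(−125, 227, −339) − 213 = −126.
|n| = √(256 + 64 + 121) = 21, so the distance is |-126|/21 = 6.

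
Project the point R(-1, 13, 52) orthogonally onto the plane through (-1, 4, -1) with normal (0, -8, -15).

(-1, -11, 7)

n = (0, -8, -15), |n|² = 289, and n·R − (-17) = -867.
t = -867/289 = -3, so the foot is R − t·n = (-1, 13, 52) − (-3)·(0, -8, -15) = (-1, -11, 7).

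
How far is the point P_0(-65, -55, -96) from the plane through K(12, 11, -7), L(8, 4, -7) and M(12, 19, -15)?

KL = (-4, -7, 0) and KM = (0, 8, -8), so a normal is n = KL × KM = (56, -32, -32).
d = |56·(-65) + (-32)·(-55) + (-32)·(-96) − 544| / √(3136 + 1024 + 1024) = |648| / 72 = 9.

9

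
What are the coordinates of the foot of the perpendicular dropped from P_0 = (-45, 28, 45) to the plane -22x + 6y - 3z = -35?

(-1, 16, 51)

n = (-22, 6, -3), |n|² = 529, and n·P_0 − (-35) = 1058.
t = 1058/529 = 2, so the foot is P_0 − t·n = (-45, 28, 45) − 2·(-22, 6, -3) = (-1, 16, 51).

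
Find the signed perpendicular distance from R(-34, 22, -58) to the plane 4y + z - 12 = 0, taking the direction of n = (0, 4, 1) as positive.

n·R − 12 = 18.
|n| = √17, so the signed distance is 18√17/17.

18√17/17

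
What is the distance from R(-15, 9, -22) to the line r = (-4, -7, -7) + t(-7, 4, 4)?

√521

Direction vector d = (-7, 4, 4).
AP = (-11, 16, -15), and AP × d = (124, 149, 68).
|AP × d|² = 42201 and |d|² = 81, so the distance is √(42201/81) = √521.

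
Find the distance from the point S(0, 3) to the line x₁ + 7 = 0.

d = |1·0 + 0·3 − (-7)| / √(1 + 0) = |7|/1 = 7.

7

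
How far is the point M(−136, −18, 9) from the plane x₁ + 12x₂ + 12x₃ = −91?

9

d = |1·(-136) + 12·(-18) + 12·9 − (-91)| / √(1 + 144 + 144) = |-153| / 17 = 9.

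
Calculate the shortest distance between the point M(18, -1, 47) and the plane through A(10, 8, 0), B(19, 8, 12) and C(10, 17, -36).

AB = (9, 0, 12) and AC = (0, 9, -36), so a normal is n = AB × AC = (-108, 324, 81).
d = |(-108)·18 + 324·(-1) + 81·47 − 1512| / √(11664 + 104976 + 6561) = |27| / 351 = 1/13.

1/13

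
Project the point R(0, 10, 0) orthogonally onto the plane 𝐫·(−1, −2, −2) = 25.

(-5, 0, -10)

n = (−1, −2, −2), |n|² = 9, and n·R − 25 = -45.
t = -45/9 = -5, so the foot is R − t·n = (0, 10, 0) − (-5)·(−1, −2, −2) = (−5, 0, −10).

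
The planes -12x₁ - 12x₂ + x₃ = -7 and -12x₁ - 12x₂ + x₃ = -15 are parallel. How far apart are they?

8/17

With common normal n = (-12, -12, 1) (|n| = 17), the distance is |(-7) − (-15)|/|n| = 8/17.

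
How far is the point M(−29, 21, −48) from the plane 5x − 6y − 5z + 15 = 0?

n = (5, −6, −5); n·P − (-15) = -16; |n| = √86; distance = 16/√86 = 8√86/43.

8√86/43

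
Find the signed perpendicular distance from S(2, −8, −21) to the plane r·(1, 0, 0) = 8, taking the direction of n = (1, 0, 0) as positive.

n·S − 8 = -6.
|n| = 1, so the signed distance is -6/1 = -6.

-6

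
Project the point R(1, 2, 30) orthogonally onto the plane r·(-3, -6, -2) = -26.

n = (-3, -6, -2), |n|² = 49, and n·R − (-26) = -49.
t = -49/49 = -1, so the foot is R − t·n = (1, 2, 30) − (-1)·(-3, -6, -2) = (-2, -4, 28).

(-2, -4, 28)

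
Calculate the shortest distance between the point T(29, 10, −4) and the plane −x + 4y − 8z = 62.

d = |(-1)·29 + 4·10 + (-8)·(-4) − 62| / √(1 + 16 + 64) = |-19| / 9 = 19/9.

19/9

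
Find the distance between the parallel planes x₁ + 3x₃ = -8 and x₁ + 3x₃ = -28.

2√10

Both planes have normal n = (1, 0, 3), |n| = √10. Any point on the first plane is at distance |(-28) − (-8)|/|n| = 20/√10 = 2√10 from the second.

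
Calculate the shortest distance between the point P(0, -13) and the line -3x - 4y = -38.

18

d = |(-3)·0 + (-4)·(-13) − (-38)| / √(9 + 16) = |90|/5 = 18.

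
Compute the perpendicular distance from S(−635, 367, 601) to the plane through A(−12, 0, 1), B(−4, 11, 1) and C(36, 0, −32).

AB = (8, 11, 0) and AC = (48, 0, −33), so a normal is n = AB × AC = (−363, 264, −528).
Then n·(−635, 367, 601) − 3828 = 6237.
|n| = √(131769 + 69696 + 278784) = 693, so the distance is |6237|/693 = 9.

9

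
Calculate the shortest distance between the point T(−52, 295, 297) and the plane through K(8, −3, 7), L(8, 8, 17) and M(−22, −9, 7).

6

KL = (0, 11, 10) and KM = (−30, −6, 0), so a normal is n = KL × KM = (60, −300, 330).
d = |60·(-52) + (-300)·295 + 330·297 − 3690| / √(3600 + 90000 + 108900) = |2700| / 450 = 6.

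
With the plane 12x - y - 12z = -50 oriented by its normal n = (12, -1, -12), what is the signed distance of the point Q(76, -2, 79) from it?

n·Q − (-50) = 16.
|n| = 17, so the signed distance is 16/17.

16/17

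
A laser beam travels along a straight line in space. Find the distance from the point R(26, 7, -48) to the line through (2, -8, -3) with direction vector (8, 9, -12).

15

Direction vector d = (8, 9, -12).
AP = (24, 15, -45), and AP × d = (225, -72, 96).
|AP × d|² = 65025 and |d|² = 289, so the distance is √(65025/289) = √225 = 15.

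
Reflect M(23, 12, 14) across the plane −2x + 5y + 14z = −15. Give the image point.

(27, 2, -14)

With n = (−2, 5, 14), the signed offset is (n·M − (-15))/|n|² = 225/225 = 1.
M' = M − 2t·n = (23, 12, 14) − 2·(−2, 5, 14) = (27, 2, −14).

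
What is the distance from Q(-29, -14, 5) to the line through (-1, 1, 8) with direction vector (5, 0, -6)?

Direction vector d = (5, 0, -6).
AP = (-28, -15, -3); AP·d = -122, |AP|² = 1018, |d|² = 61.
distance² = |AP|² − (AP·d)²/|d|² = 1018 − 14884/61 = 774, so the distance is 3√86.

3√86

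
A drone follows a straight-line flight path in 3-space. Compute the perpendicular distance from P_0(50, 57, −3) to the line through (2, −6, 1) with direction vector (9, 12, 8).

3√185

Direction vector d = (9, 12, 8).
AP = (48, 63, −4), and AP × d = (552, −420, 9).
|AP × d|² = 481185 and |d|² = 289, so the distance is √(481185/289) = √1665 = 3√185.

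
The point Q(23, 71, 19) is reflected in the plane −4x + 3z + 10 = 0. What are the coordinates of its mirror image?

(15, 71, 25)

With n = (−4, 0, 3), the signed offset is (n·Q − (-10))/|n|² = -25/25 = -1.
Q' = Q − 2t·n = (23, 71, 19) − (-2)·(−4, 0, 3) = (15, 71, 25).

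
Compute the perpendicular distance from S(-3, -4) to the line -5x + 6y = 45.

54/√61

d = |(-5)·(-3) + 6·(-4) − 45| / √(25 + 36) = |-54|/√61 = 54/√61.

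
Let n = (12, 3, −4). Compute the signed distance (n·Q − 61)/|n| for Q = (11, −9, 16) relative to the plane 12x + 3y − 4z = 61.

n·Q − 61 = -20.
|n| = 13, so the signed distance is -20/13.

-20/13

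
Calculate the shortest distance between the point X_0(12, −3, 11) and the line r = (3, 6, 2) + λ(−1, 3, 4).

9√3

Direction vector d = (−1, 3, 4).
AP = (9, −9, 9); AP·d = 0, |AP|² = 243, |d|² = 26.
distance² = |AP|² − (AP·d)²/|d|² = 243 − 0/26 = 243, so the distance is 9√3.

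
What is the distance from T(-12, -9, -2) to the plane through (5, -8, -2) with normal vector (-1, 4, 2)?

The plane has equation n·(r − (5, -8, -2)) = 0, i.e. n·r = -41.
n = (-1, 4, 2); n·P − (-41) = 13; |n| = √21; distance = 13/√21.

13/√21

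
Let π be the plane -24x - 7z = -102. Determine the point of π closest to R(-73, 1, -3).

(-1, 1, 18)

n = (-24, 0, -7), |n|² = 625, and n·R − (-102) = 1875.
t = 1875/625 = 3, so the foot is R − t·n = (-73, 1, -3) − 3·(-24, 0, -7) = (-1, 1, 18).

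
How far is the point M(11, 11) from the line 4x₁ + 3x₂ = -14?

91/5

d = |4·11 + 3·11 − (-14)| / √(16 + 9) = |91|/5 = 91/5.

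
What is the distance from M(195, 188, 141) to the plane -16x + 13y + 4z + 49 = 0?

d = |(-16)·195 + 13·188 + 4·141 − (-49)| / √(256 + 169 + 16) = |-63| / 21 = 3.

3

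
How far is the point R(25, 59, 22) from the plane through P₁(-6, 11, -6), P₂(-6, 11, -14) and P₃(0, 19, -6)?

4

P₁P₂ = (0, 0, -8) and P₁P₃ = (6, 8, 0), so a normal is n = P₁P₂ × P₁P₃ = (64, -48, 0).
Then n·(25, 59, 22) - (-912) = -320.
|n| = √(4096 + 2304 + 0) = 80, so the distance is |-320|/80 = 4.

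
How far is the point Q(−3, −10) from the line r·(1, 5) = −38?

15√26/26

d = |1·(-3) + 5·(-10) − (-38)| / √(1 + 25) = |-15|/√26 = 15√26/26.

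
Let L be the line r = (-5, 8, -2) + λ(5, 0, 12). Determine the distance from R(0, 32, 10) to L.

24

Direction vector d = (5, 0, 12).
AP = (5, 24, 12); AP·d = 169, |AP|² = 745, |d|² = 169.
distance² = |AP|² − (AP·d)²/|d|² = 745 − 28561/169 = 576, so the distance is 24.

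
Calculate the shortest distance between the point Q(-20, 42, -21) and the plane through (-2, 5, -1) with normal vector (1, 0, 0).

The plane has equation n·(r − (-2, 5, -1)) = 0, i.e. n·r = -2.
Then n·(-20, 42, -21) - (-2) = -18.
|n| = √(1 + 0 + 0) = 1, so the distance is |-18|/1 = 18.

18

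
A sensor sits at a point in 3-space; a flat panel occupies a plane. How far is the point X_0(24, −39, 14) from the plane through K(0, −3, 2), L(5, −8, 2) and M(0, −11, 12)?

KL = (5, −5, 0) and KM = (0, −8, 10), so a normal is n = KL × KM = (−50, −50, −40).
Then n·(24, −39, 14) − 70 = 120.
|n| = √(2500 + 2500 + 1600) = 10√66, so the distance is |120|/(10√66) = 12/√66.

12/√66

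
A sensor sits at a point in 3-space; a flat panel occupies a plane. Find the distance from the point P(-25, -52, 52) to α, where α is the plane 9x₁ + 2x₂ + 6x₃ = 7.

24/11

Normal vector n = (9, 2, 6), and n·(-25, -52, 52) - 7 = -24.
|n| = √(81 + 4 + 36) = 11, so the distance is |-24|/11 = 24/11.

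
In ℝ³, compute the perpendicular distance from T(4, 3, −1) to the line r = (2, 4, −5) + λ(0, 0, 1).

Direction vector d = (0, 0, 1).
AP = (2, −1, 4), and AP × d = (−1, −2, 0).
|AP × d|² = 5 and |d|² = 1, so the distance is √5.

√5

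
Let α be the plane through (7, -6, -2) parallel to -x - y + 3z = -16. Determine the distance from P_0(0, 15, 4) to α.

4/√11

Parallel planes share the normal n = (-1, -1, 3); since (7, -6, -2) lies on the plane, its equation is -x - y + 3z = -7.
Then n·(0, 15, 4) - (-7) = 4.
|n| = √(1 + 1 + 9) = √11, so the distance is |4|/√11 = 4√11/11.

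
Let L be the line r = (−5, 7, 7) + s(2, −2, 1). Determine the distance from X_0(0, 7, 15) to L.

Direction vector d = (2, −2, 1).
AP = (5, 0, 8); AP·d = 18, |AP|² = 89, |d|² = 9.
distance² = |AP|² − (AP·d)²/|d|² = 89 − 324/9 = 53, so the distance is √53.

√53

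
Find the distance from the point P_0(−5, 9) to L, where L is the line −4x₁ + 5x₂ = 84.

The normal to the line is n = (−4, 5) with |n| = √41.
|n·P_0 − 84| = |65 − 84| = 19, so the distance is 19/√41.

19/√41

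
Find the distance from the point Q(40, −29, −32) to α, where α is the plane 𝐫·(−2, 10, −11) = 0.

6/5

n = (−2, 10, −11); n·P − 0 = -18; |n| = 15; distance = 18/15 = 6/5.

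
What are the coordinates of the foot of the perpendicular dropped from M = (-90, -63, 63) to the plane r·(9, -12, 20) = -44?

(-108, -39, 23)

The perpendicular from M has direction n = (9, -12, 20): r = (-90, -63, 63) + t(9, -12, 20).
Substitute into the plane: n·(M + tn) = -44 gives 1206 + 625t = -44, so t = -2.
Foot = (-90, -63, 63) + (-2)·(9, -12, 20) = (-108, -39, 23).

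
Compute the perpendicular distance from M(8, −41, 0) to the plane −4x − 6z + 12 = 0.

10/√13

Normal vector n = (−4, 0, −6), and n·(8, −41, 0) − (−12) = −20.
|n| = √(16 + 0 + 36) = 2√13, so the distance is |-20|/(2√13) = 10√13/13.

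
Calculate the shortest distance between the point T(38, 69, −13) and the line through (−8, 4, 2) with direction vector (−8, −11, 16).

7√53

Direction vector d = (−8, −11, 16).
AP = (46, 65, −15); AP·d = -1323, |AP|² = 6566, |d|² = 441.
distance² = |AP|² − (AP·d)²/|d|² = 6566 − 1750329/441 = 2597, so the distance is 7√53.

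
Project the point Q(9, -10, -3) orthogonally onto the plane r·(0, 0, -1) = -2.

The perpendicular from Q has direction n = (0, 0, -1): r = (9, -10, -3) + t(0, 0, -1).
Substitute into the plane: n·(Q + tn) = -2 gives 3 + 1t = -2, so t = -5.
Foot = (9, -10, -3) + (-5)·(0, 0, -1) = (9, -10, 2).

(9, -10, 2)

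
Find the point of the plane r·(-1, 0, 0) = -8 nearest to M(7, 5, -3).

(8, 5, -3)

n = (-1, 0, 0), |n|² = 1, and n·M − (-8) = 1.
t = 1/1 = 1, so the foot is M − t·n = (7, 5, -3) − 1·(-1, 0, 0) = (8, 5, -3).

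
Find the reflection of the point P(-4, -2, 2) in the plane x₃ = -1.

(-4, -2, -4)

n = (0, 0, 1), |n|² = 1, n·P − (-1) = 3, so t = 3/1 = 3.
Foot F = P − 3·n = (-4, -2, -1); the reflection is 2F − P = (-4, -2, -4).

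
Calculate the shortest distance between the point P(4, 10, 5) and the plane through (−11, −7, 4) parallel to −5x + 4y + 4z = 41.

√57/19

Parallel planes share the normal n = (−5, 4, 4); since (−11, −7, 4) lies on the plane, its equation is −5x + 4y + 4z = 43.
Then n·(4, 10, 5) − 43 = −3.
|n| = √(25 + 16 + 16) = √57, so the distance is |-3|/√57 = 3/√57.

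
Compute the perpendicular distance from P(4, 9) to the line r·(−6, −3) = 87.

d = |(-6)·4 + (-3)·9 − 87| / √(36 + 9) = |-138|/(3√5) = 46√5/5.

46/√5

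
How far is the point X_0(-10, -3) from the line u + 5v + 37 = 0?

12/√26

The normal to the line is n = (1, 5) with |n| = √26.
|n·X_0 − (-37)| = |-25 − (-37)| = 12, so the distance is 12/√26.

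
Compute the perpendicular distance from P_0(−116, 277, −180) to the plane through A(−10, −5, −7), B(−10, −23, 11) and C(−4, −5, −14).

8

AB = (0, −18, 18) and AC = (6, 0, −7), so a normal is n = AB × AC = (126, 108, 108).
n = (126, 108, 108); n·P − (-2556) = -1584; |n| = 198; distance = 1584/198 = 8.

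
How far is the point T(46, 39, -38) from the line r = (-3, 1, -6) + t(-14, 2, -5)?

63

Direction vector d = (-14, 2, -5).
AP = (49, 38, -32), and AP × d = (-126, 693, 630).
|AP × d|² = 893025 and |d|² = 225, so the distance is √(893025/225) = √3969 = 63.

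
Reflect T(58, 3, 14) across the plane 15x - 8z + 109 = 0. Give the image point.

(-32, 3, 62)

n = (15, 0, -8), |n|² = 289, n·T − (-109) = 867, so t = 867/289 = 3.
Foot F = T − 3·n = (13, 3, 38); the reflection is 2F − T = (-32, 3, 62).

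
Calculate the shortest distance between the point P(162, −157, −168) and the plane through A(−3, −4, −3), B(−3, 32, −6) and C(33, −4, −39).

AB = (0, 36, −3) and AC = (36, 0, −36), so a normal is n = AB × AC = (−1296, −108, −1296).
d = |(-1296)·162 + (-108)·(-157) + (-1296)·(-168) − 8208| / √(1679616 + 11664 + 1679616) = |16524| / 1836 = 9.

9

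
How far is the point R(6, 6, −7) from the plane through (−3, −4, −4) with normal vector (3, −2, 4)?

5√29/29

The plane has equation n·(r − (−3, −4, −4)) = 0, i.e. n·r = -17.
n = (3, −2, 4); n·P − (-17) = -5; |n| = √29; distance = 5/√29.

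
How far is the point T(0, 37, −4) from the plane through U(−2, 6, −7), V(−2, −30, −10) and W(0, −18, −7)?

UV = (0, −36, −3) and UW = (2, −24, 0), so a normal is n = UV × UW = (−72, −6, 72).
d = |(-72)·0 + (-6)·37 + 72·(-4) − (-396)| / √(5184 + 36 + 5184) = |-114| / 102 = 19/17.

19/17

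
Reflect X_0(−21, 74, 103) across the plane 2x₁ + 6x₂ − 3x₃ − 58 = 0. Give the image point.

(-167/7, 458/7, 751/7)

With n = (2, 6, −3), the signed offset is (n·X_0 − 58)/|n|² = 35/49 = 5/7.
X_0' = X_0 − 2t·n = (−21, 74, 103) − (10/7)·(2, 6, −3) = (−167/7, 458/7, 751/7).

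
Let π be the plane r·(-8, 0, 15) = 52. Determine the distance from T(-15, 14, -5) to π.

7/17

Normal vector n = (-8, 0, 15), and n·(-15, 14, -5) - 52 = -7.
|n| = √(64 + 0 + 225) = 17, so the distance is |-7|/17 = 7/17.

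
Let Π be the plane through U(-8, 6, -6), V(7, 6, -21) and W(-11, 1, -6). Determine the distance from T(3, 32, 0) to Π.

UV = (15, 0, -15) and UW = (-3, -5, 0), so a normal is n = UV × UW = (-75, 45, -75).
Then n·(3, 32, 0) - 1320 = -105.
|n| = √(5625 + 2025 + 5625) = 15√59, so the distance is |-105|/(15√59) = 7√59/59.

7/√59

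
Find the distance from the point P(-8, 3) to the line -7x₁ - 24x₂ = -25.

The normal to the line is n = (-7, -24) with |n| = 25.
|n·P − (-25)| = |-16 − (-25)| = 9, so the distance is 9/25.

9/25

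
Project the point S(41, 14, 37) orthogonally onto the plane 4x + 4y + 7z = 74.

(21, -6, 2)

The perpendicular from S has direction n = (4, 4, 7): r = (41, 14, 37) + λ(4, 4, 7).
Substitute into the plane: n·(S + λn) = 74 gives 479 + 81λ = 74, so λ = -5.
Foot = (41, 14, 37) + (-5)·(4, 4, 7) = (21, −6, 2).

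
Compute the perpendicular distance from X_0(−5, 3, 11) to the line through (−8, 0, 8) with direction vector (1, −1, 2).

√21

Direction vector d = (1, −1, 2).
AP = (3, 3, 3); AP·d = 6, |AP|² = 27, |d|² = 6.
distance² = |AP|² − (AP·d)²/|d|² = 27 − 36/6 = 21, so the distance is √21.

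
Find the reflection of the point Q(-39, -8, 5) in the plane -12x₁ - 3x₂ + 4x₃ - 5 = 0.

n = (-12, -3, 4), |n|² = 169, n·Q − 5 = 507, so t = 507/169 = 3.
Foot F = Q − 3·n = (-3, 1, -7); the reflection is 2F − Q = (33, 10, -19).

(33, 10, -19)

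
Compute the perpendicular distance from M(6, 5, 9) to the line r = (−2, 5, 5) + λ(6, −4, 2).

Direction vector d = (6, −4, 2).
AP = (8, 0, 4), and AP × d = (16, 8, −32).
|AP × d|² = 1344 and |d|² = 56, so the distance is √(1344/56) = √24 = 2√6.

2√6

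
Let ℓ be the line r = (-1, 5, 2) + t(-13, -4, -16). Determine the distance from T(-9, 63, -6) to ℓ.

Direction vector d = (-13, -4, -16).
AP = (-8, 58, -8); AP·d = 0, |AP|² = 3492, |d|² = 441.
distance² = |AP|² − (AP·d)²/|d|² = 3492 − 0/441 = 3492, so the distance is 6√97.

6√97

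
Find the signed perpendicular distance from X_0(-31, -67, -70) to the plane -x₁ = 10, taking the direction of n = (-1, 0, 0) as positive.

21

n·X_0 − 10 = 21.
|n| = 1, so the signed distance is 21/1 = 21.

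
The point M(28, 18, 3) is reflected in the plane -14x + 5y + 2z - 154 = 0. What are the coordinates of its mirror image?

(-28, 38, 11)

With n = (-14, 5, 2), the signed offset is (n·M − 154)/|n|² = -450/225 = -2.
M' = M − 2t·n = (28, 18, 3) − (-4)·(-14, 5, 2) = (-28, 38, 11).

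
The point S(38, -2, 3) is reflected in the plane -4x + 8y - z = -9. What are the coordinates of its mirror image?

(22, 30, -1)

n = (-4, 8, -1), |n|² = 81, n·S − (-9) = -162, so t = -162/81 = -2.
Foot F = S − (-2)·n = (30, 14, 1); the reflection is 2F − S = (22, 30, -1).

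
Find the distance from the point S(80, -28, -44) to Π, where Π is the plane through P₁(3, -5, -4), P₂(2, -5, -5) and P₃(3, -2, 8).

P₁P₂ = (-1, 0, -1) and P₁P₃ = (0, 3, 12), so a normal is n = P₁P₂ × P₁P₃ = (3, 12, -3).
d = |3·80 + 12·(-28) + (-3)·(-44) − (-39)| / √(9 + 144 + 9) = |75| / (9√2) = 25/(3√2).

25/(3√2)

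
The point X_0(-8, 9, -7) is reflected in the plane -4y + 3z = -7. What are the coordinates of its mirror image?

(-8, -7, 5)

n = (0, -4, 3), |n|² = 25, n·X_0 − (-7) = -50, so t = -50/25 = -2.
Foot F = X_0 − (-2)·n = (-8, 1, -1); the reflection is 2F − X_0 = (-8, -7, 5).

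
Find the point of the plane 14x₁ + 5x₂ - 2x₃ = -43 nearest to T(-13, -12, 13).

n = (14, 5, -2), |n|² = 225, and n·T − (-43) = -225.
t = -225/225 = -1, so the foot is T − t·n = (-13, -12, 13) − (-1)·(14, 5, -2) = (1, -7, 11).

(1, -7, 11)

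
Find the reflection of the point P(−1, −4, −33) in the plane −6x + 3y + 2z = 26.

(-25, 8, -25)

With n = (−6, 3, 2), the signed offset is (n·P − 26)/|n|² = -98/49 = -2.
P' = P − 2t·n = (−1, −4, −33) − (-4)·(−6, 3, 2) = (−25, 8, −25).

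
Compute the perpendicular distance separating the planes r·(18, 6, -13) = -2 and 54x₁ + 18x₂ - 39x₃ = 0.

2/23

Divide the second equation by 3 to match normals: 18x₁ + 6x₂ - 13x₃ = 0.
With common normal n = (18, 6, -13) (|n| = 23), the distance is |(-2) − 0|/|n| = 2/23.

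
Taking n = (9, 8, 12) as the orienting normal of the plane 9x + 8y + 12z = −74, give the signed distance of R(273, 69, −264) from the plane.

-5

n·R − (-74) = -85.
|n| = 17, so the signed distance is -85/17 = -5.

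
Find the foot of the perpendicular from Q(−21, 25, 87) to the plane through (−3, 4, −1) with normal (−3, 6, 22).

The perpendicular from Q has direction n = (−3, 6, 22): r = (−21, 25, 87) + μ(−3, 6, 22).
Substitute into the plane: n·(Q + μn) = 11 gives 2127 + 529μ = 11, so μ = -4.
Foot = (−21, 25, 87) + (-4)·(−3, 6, 22) = (−9, 1, −1).

(-9, 1, -1)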